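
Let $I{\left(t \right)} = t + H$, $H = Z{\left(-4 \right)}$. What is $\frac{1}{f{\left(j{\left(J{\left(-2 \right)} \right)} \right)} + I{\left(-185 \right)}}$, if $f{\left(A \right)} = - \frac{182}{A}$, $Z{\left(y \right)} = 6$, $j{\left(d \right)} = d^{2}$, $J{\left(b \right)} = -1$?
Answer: $- \frac{1}{361} \approx -0.0027701$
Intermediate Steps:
$H = 6$
$I{\left(t \right)} = 6 + t$ ($I{\left(t \right)} = t + 6 = 6 + t$)
$\frac{1}{f{\left(j{\left(J{\left(-2 \right)} \right)} \right)} + I{\left(-185 \right)}} = \frac{1}{- \frac{182}{\left(-1\right)^{2}} + \left(6 - 185\right)} = \frac{1}{- \frac{182}{1} - 179} = \frac{1}{\left(-182\right) 1 - 179} = \frac{1}{-182 - 179} = \frac{1}{-361} = - \frac{1}{361}$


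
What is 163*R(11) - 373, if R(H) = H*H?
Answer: 19350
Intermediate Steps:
R(H) = H**2
163*R(11) - 373 = 163*11**2 - 373 = 163*121 - 373 = 19723 - 373 = 19350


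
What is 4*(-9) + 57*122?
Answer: 6918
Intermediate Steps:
4*(-9) + 57*122 = -36 + 6954 = 6918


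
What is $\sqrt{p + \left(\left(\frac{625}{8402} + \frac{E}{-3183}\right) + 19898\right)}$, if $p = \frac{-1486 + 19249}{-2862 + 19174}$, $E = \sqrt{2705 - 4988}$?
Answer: $\frac{\sqrt{236683450165634658538211538 - 3736770587430248688 i \sqrt{2283}}}{109060262148} \approx 141.06 - 5.3207 \cdot 10^{-5} i$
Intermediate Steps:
$E = i \sqrt{2283}$ ($E = \sqrt{-2283} = i \sqrt{2283} \approx 47.781 i$)
$p = \frac{17763}{16312} \approx 1.089$
$\sqrt{p + \left(\left(\frac{625}{8402} + \frac{E}{-3183}\right) + 19898\right)} = \sqrt{\frac{17763}{16312} + \left(\left(\frac{625}{8402} + \frac{i \sqrt{2283}}{-3183}\right) + 19898\right)} = \sqrt{\frac{17763}{16312} + \left(\left(625 \cdot \frac{1}{8402} + i \sqrt{2283} \left(- \frac{1}{3183}\right)\right) + 19898\right)} = \sqrt{\frac{17763}{16312} + \left(\left(\frac{625}{8402} - \frac{i \sqrt{2283}}{3183}\right) + 19898\right)} = \sqrt{\frac{17763}{16312} + \left(\frac{167183621}{8402} - \frac{i \sqrt{2283}}{3183}\right)} = \sqrt{\frac{1363624235239}{68526712} - \frac{i \sqrt{2283}}{3183}}$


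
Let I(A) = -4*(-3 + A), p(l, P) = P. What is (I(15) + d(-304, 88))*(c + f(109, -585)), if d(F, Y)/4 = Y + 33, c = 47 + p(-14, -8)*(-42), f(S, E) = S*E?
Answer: -27634552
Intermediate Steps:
f(S, E) = E*S
c = 383 (c = 47 - 8*(-42) = 47 + 336 = 383)
I(A) = 12 - 4*A
d(F, Y) = 132 + 4*Y (d(F, Y) = 4*(Y + 33) = 4*(33 + Y) = 132 + 4*Y)
(I(15) + d(-304, 88))*(c + f(109, -585)) = ((12 - 4*15) + (132 + 4*88))*(383 - 585*109) = ((12 - 60) + (132 + 352))*(383 - 63765) = (-48 + 484)*(-63382) = 436*(-63382) = -27634552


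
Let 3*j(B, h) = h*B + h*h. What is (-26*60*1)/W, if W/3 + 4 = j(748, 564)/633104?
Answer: 1028794/7143 ≈ 144.03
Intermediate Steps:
j(B, h) = h²/3 + B*h/3 (j(B, h) = (h*B + h*h)/3 = (B*h + h²)/3 = (h² + B*h)/3 = h²/3 + B*h/3)
W = -428580/39569 (W = -12 + 3*(((⅓)*564*(748 + 564))/633104) = -12 + 3*(((⅓)*564*1312)*(1/633104)) = -12 + 3*(246656*(1/633104)) = -12 + 3*(15416/39569) = -12 + 46248/39569 = -428580/39569 ≈ -10.831)
(-26*60*1)/W = (-26*60*1)/(-428580/39569) = -1560*1*(-39569/428580) = -1560*(-39569/428580) = 1028794/7143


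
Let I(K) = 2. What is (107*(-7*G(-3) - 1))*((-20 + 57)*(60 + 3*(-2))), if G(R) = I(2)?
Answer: -3206790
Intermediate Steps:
G(R) = 2
(107*(-7*G(-3) - 1))*((-20 + 57)*(60 + 3*(-2))) = (107*(-7*2 - 1))*((-20 + 57)*(60 + 3*(-2))) = (107*(-14 - 1))*(37*(60 - 6)) = (107*(-15))*(37*54) = -1605*1998 = -3206790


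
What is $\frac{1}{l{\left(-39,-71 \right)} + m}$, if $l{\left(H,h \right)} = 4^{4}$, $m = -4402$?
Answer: $- \frac{1}{4146} \approx -0.0002412$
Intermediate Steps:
$l{\left(H,h \right)} = 256$
$\frac{1}{l{\left(-39,-71 \right)} + m} = \frac{1}{256 - 4402} = \frac{1}{-4146} = - \frac{1}{4146}$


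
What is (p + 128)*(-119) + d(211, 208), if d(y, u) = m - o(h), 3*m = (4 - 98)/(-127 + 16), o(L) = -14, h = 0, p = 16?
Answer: -5701532/333 ≈ -17122.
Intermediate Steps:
m = 94/333 (m = ((4 - 98)/(-127 + 16))/3 = (-94/(-111))/3 = (-94*(-1/111))/3 = (⅓)*(94/111) = 94/333 ≈ 0.28228)
d(y, u) = 4756/333 (d(y, u) = 94/333 - 1*(-14) = 94/333 + 14 = 4756/333)
(p + 128)*(-119) + d(211, 208) = (16 + 128)*(-119) + 4756/333 = 144*(-119) + 4756/333 = -17136 + 4756/333 = -5701532/333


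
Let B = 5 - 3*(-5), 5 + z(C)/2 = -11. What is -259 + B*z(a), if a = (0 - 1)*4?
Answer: -899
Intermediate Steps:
a = -4 (a = -1*4 = -4)
z(C) = -32 (z(C) = -10 + 2*(-11) = -10 - 22 = -32)
B = 20 (B = 5 + 15 = 20)
-259 + B*z(a) = -259 + 20*(-32) = -259 - 640 = -899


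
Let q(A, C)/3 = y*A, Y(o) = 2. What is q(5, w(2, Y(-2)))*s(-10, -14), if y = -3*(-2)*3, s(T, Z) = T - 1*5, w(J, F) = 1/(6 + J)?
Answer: -4050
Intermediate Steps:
s(T, Z) = -5 + T (s(T, Z) = T - 5 = -5 + T)
y = 18 (y = 6*3 = 18)
q(A, C) = 54*A (q(A, C) = 3*(18*A) = 54*A)
q(5, w(2, Y(-2)))*s(-10, -14) = (54*5)*(-5 - 10) = 270*(-15) = -4050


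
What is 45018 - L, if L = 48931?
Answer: -3913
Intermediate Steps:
45018 - L = 45018 - 1*48931 = 45018 - 48931 = -3913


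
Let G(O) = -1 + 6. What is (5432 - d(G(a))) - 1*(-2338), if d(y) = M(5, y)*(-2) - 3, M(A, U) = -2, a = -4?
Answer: 7769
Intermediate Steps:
G(O) = 5
d(y) = 1 (d(y) = -2*(-2) - 3 = 4 - 3 = 1)
(5432 - d(G(a))) - 1*(-2338) = (5432 - 1*1) - 1*(-2338) = (5432 - 1) + 2338 = 5431 + 2338 = 7769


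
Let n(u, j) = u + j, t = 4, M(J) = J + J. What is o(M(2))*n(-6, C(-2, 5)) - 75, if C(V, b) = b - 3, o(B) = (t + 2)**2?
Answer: -219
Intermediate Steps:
M(J) = 2*J
o(B) = 36 (o(B) = (4 + 2)**2 = 6**2 = 36)
C(V, b) = -3 + b
n(u, j) = j + u
o(M(2))*n(-6, C(-2, 5)) - 75 = 36*((-3 + 5) - 6) - 75 = 36*(2 - 6) - 75 = 36*(-4) - 75 = -144 - 75 = -219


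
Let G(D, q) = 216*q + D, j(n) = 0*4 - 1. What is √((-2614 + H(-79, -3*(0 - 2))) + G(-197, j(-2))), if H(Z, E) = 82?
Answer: I*√2945 ≈ 54.268*I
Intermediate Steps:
j(n) = -1 (j(n) = 0 - 1 = -1)
G(D, q) = D + 216*q
√((-2614 + H(-79, -3*(0 - 2))) + G(-197, j(-2))) = √((-2614 + 82) + (-197 + 216*(-1))) = √(-2532 + (-197 - 216)) = √(-2532 - 413) = √(-2945) = I*√2945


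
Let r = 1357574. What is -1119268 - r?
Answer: -2476842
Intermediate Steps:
-1119268 - r = -1119268 - 1*1357574 = -1119268 - 1357574 = -2476842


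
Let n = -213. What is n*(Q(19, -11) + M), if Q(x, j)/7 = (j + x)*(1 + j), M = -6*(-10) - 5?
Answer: 107565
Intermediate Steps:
M = 55 (M = 60 - 5 = 55)
Q(x, j) = 7*(1 + j)*(j + x) (Q(x, j) = 7*((j + x)*(1 + j)) = 7*((1 + j)*(j + x)) = 7*(1 + j)*(j + x))
n*(Q(19, -11) + M) = -213*((7*(-11) + 7*19 + 7*(-11)**2 + 7*(-11)*19) + 55) = -213*((-77 + 133 + 7*121 - 1463) + 55) = -213*((-77 + 133 + 847 - 1463) + 55) = -213*(-560 + 55) = -213*(-505) = 107565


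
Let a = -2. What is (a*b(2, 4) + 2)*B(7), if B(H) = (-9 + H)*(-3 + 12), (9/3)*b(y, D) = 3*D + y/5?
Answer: 564/5 ≈ 112.80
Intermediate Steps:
b(y, D) = D + y/15 (b(y, D) = (3*D + y/5)/3 = D + y/15)
B(H) = -81 + 9*H (B(H) = (-9 + H)*9 = -81 + 9*H)
(a*b(2, 4) + 2)*B(7) = (-2*(4 + (1/15)*2) + 2)*(-81 + 9*7) = (-2*(4 + 2/15) + 2)*(-81 + 63) = (-2*62/15 + 2)*(-18) = (-124/15 + 2)*(-18) = -94/15*(-18) = 564/5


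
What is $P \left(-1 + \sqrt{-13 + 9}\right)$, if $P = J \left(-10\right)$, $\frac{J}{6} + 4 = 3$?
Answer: $-60 + 120 i \approx -60.0 + 120.0 i$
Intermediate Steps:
$J = -6$ ($J = -24 + 6 \cdot 3 = -24 + 18 = -6$)
$P = 60$ ($P = \left(-6\right) \left(-10\right) = 60$)
$P \left(-1 + \sqrt{-13 + 9}\right) = 60 \left(-1 + \sqrt{-13 + 9}\right) = 60 \left(-1 + \sqrt{-4}\right) = 60 \left(-1 + 2 i\right) = -60 + 120 i$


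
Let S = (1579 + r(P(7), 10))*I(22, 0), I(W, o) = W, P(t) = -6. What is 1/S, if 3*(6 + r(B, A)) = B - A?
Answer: 3/103466 ≈ 2.8995e-5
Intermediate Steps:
r(B, A) = -6 - A/3 + B/3 (r(B, A) = -6 + (B - A)/3 = -6 + (-A/3 + B/3) = -6 - A/3 + B/3)
S = 103466/3 (S = (1579 + (-6 - ⅓*10 + (⅓)*(-6)))*22 = (1579 + (-6 - 10/3 - 2))*22 = (1579 - 34/3)*22 = (4703/3)*22 = 103466/3 ≈ 34489.)
1/S = 1/(103466/3) = 3/103466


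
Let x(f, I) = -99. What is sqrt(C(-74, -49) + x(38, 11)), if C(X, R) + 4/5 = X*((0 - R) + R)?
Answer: I*sqrt(2495)/5 ≈ 9.99*I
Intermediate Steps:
C(X, R) = -4/5 (C(X, R) = -4/5 + X*((0 - R) + R) = -4/5 + X*(-R + R) = -4/5 + X*0 = -4/5 + 0 = -4/5)
sqrt(C(-74, -49) + x(38, 11)) = sqrt(-4/5 - 99) = sqrt(-499/5) = I*sqrt(2495)/5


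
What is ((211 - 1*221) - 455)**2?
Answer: 216225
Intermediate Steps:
((211 - 1*221) - 455)**2 = ((211 - 221) - 455)**2 = (-10 - 455)**2 = (-465)**2 = 216225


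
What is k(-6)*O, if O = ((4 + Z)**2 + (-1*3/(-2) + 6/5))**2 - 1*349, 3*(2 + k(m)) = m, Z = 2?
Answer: -114869/25 ≈ -4594.8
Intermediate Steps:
k(m) = -2 + m/3
O = 114869/100 (O = ((4 + 2)**2 + (-1*3/(-2) + 6/5))**2 - 1*349 = (6**2 + (-3*(-1/2) + 6*(1/5)))**2 - 349 = (36 + (3/2 + 6/5))**2 - 349 = (36 + 27/10)**2 - 349 = (387/10)**2 - 349 = 149769/100 - 349 = 114869/100 ≈ 1148.7)
k(-6)*O = (-2 + (1/3)*(-6))*(114869/100) = (-2 - 2)*(114869/100) = -4*114869/100 = -114869/25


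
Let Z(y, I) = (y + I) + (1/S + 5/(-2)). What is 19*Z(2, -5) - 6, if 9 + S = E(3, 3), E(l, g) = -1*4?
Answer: -2911/26 ≈ -111.96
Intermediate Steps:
E(l, g) = -4
S = -13 (S = -9 - 4 = -13)
Z(y, I) = -67/26 + I + y (Z(y, I) = (y + I) + (1/(-13) + 5/(-2)) = (I + y) + (1*(-1/13) + 5*(-½)) = (I + y) + (-1/13 - 5/2) = (I + y) - 67/26 = -67/26 + I + y)
19*Z(2, -5) - 6 = 19*(-67/26 - 5 + 2) - 6 = 19*(-145/26) - 6 = -2755/26 - 6 = -2911/26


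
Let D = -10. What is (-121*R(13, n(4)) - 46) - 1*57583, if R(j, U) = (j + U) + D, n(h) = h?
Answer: -58476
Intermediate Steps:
R(j, U) = -10 + U + j (R(j, U) = (j + U) - 10 = (U + j) - 10 = -10 + U + j)
(-121*R(13, n(4)) - 46) - 1*57583 = (-121*(-10 + 4 + 13) - 46) - 1*57583 = (-121*7 - 46) - 57583 = (-847 - 46) - 57583 = -893 - 57583 = -58476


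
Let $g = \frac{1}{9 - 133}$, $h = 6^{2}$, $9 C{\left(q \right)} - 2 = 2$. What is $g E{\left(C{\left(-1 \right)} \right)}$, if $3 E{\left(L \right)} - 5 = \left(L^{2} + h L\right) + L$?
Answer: $- \frac{1753}{30132} \approx -0.058177$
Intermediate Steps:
$C{\left(q \right)} = \frac{4}{9}$ ($C{\left(q \right)} = \frac{2}{9} + \frac{1}{9} \cdot 2 = \frac{2}{9} + \frac{2}{9} = \frac{4}{9}$)
$h = 36$
$g = - \frac{1}{124}$ ($g = \frac{1}{-124} = - \frac{1}{124} \approx -0.0080645$)
$E{\left(L \right)} = \frac{5}{3} + \frac{L^{2}}{3} + \frac{37 L}{3}$ ($E{\left(L \right)} = \frac{5}{3} + \frac{\left(L^{2} + 36 L\right) + L}{3} = \frac{5}{3} + \frac{L^{2} + 37 L}{3} = \frac{5}{3} + \left(\frac{L^{2}}{3} + \frac{37 L}{3}\right) = \frac{5}{3} + \frac{L^{2}}{3} + \frac{37 L}{3}$)
$g E{\left(C{\left(-1 \right)} \right)} = - \frac{\frac{5}{3} + \frac{\left(\frac{4}{9}\right)^{2}}{3} + \frac{37}{3} \cdot \frac{4}{9}}{124} = - \frac{\frac{5}{3} + \frac{1}{3} \cdot \frac{16}{81} + \frac{148}{27}}{124} = - \frac{\frac{5}{3} + \frac{16}{243} + \frac{148}{27}}{124} = \left(- \frac{1}{124}\right) \frac{1753}{243} = - \frac{1753}{30132}$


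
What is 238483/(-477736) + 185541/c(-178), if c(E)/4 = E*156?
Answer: -685288089/315851744 ≈ -2.1697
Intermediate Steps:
c(E) = 624*E (c(E) = 4*(E*156) = 4*(156*E) = 624*E)
238483/(-477736) + 185541/c(-178) = 238483/(-477736) + 185541/((624*(-178))) = 238483*(-1/477736) + 185541/(-111072) = -34069/68248 + 185541*(-1/111072) = -34069/68248 - 61847/37024 = -685288089/315851744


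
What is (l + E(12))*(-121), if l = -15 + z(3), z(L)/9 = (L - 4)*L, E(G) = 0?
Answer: 5082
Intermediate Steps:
z(L) = 9*L*(-4 + L) (z(L) = 9*((L - 4)*L) = 9*((-4 + L)*L) = 9*(L*(-4 + L)) = 9*L*(-4 + L))
l = -42 (l = -15 + 9*3*(-4 + 3) = -5*3 + 9*3*(-1) = -15 - 27 = -42)
(l + E(12))*(-121) = (-42 + 0)*(-121) = -42*(-121) = 5082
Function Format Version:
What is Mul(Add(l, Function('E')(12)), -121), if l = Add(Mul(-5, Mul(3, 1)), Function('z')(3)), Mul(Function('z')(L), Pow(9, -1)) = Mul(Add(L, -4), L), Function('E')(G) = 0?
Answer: 5082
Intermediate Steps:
Function('z')(L) = Mul(9, L, Add(-4, L)) (Function('z')(L) = Mul(9, Mul(Add(L, -4), L)) = Mul(9, Mul(Add(-4, L), L)) = Mul(9, Mul(L, Add(-4, L))) = Mul(9, L, Add(-4, L)))
l = -42 (l = Add(Mul(-5, Mul(3, 1)), Mul(9, 3, Add(-4, 3))) = Add(Mul(-5, 3), Mul(9, 3, -1)) = Add(-15, -27) = -42)
Mul(Add(l, Function('E')(12)), -121) = Mul(Add(-42, 0), -121) = Mul(-42, -121) = 5082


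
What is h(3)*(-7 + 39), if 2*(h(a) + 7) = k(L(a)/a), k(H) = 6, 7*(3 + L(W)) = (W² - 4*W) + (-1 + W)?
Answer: -128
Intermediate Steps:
L(W) = -22/7 - 3*W/7 + W²/7 (L(W) = -3 + ((W² - 4*W) + (-1 + W))/7 = -3 + (-1 + W² - 3*W)/7 = -3 + (-⅐ - 3*W/7 + W²/7) = -22/7 - 3*W/7 + W²/7)
h(a) = -4 (h(a) = -7 + (½)*6 = -7 + 3 = -4)
h(3)*(-7 + 39) = -4*(-7 + 39) = -4*32 = -128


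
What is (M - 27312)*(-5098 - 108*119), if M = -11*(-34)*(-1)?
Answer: 496963700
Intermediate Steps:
M = -374 (M = 374*(-1) = -374)
(M - 27312)*(-5098 - 108*119) = (-374 - 27312)*(-5098 - 108*119) = -27686*(-5098 - 12852) = -27686*(-17950) = 496963700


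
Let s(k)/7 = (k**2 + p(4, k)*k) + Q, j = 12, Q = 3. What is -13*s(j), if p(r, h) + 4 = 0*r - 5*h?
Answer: 56511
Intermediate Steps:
p(r, h) = -4 - 5*h (p(r, h) = -4 + (0*r - 5*h) = -4 + (0 - 5*h) = -4 - 5*h)
s(k) = 21 + 7*k**2 + 7*k*(-4 - 5*k) (s(k) = 7*((k**2 + (-4 - 5*k)*k) + 3) = 7*((k**2 + k*(-4 - 5*k)) + 3) = 7*(3 + k**2 + k*(-4 - 5*k)) = 21 + 7*k**2 + 7*k*(-4 - 5*k))
-13*s(j) = -13*(21 - 28*12 - 28*12**2) = -13*(21 - 336 - 28*144) = -13*(21 - 336 - 4032) = -13*(-4347) = 56511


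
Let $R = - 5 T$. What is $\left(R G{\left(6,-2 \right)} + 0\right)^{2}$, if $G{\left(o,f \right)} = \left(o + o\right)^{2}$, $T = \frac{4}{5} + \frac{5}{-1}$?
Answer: $9144576$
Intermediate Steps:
$T = - \frac{21}{5}$ ($T = 4 \cdot \frac{1}{5} + 5 \left(-1\right) = \frac{4}{5} - 5 = - \frac{21}{5} \approx -4.2$)
$R = 21$ ($R = \left(-5\right) \left(- \frac{21}{5}\right) = 21$)
$G{\left(o,f \right)} = 4 o^{2}$ ($G{\left(o,f \right)} = \left(2 o\right)^{2} = 4 o^{2}$)
$\left(R G{\left(6,-2 \right)} + 0\right)^{2} = \left(21 \cdot 4 \cdot 6^{2} + 0\right)^{2} = \left(21 \cdot 4 \cdot 36 + 0\right)^{2} = \left(21 \cdot 144 + 0\right)^{2} = \left(3024 + 0\right)^{2} = 3024^{2} = 9144576$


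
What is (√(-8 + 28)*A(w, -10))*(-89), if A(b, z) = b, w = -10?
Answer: 1780*√5 ≈ 3980.2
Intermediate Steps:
(√(-8 + 28)*A(w, -10))*(-89) = (√(-8 + 28)*(-10))*(-89) = (√20*(-10))*(-89) = ((2*√5)*(-10))*(-89) = -20*√5*(-89) = 1780*√5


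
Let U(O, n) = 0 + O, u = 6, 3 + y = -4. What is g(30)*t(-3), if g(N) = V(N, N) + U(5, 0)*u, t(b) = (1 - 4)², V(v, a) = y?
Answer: 207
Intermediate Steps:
y = -7 (y = -3 - 4 = -7)
V(v, a) = -7
U(O, n) = O
t(b) = 9 (t(b) = (-3)² = 9)
g(N) = 23 (g(N) = -7 + 5*6 = -7 + 30 = 23)
g(30)*t(-3) = 23*9 = 207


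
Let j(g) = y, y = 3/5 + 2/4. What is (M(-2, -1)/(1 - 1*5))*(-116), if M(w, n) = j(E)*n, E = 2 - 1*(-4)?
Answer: -319/10 ≈ -31.900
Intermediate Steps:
E = 6 (E = 2 + 4 = 6)
y = 11/10 (y = 3*(1/5) + 2*(1/4) = 3/5 + 1/2 = 11/10 ≈ 1.1000)
j(g) = 11/10
M(w, n) = 11*n/10
(M(-2, -1)/(1 - 1*5))*(-116) = (((11/10)*(-1))/(1 - 1*5))*(-116) = -11/(10*(1 - 5))*(-116) = -11/10/(-4)*(-116) = -11/10*(-1/4)*(-116) = (11/40)*(-116) = -319/10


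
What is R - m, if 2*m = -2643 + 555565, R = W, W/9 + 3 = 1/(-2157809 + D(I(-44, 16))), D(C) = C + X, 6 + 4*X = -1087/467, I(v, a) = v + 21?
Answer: -371492416326844/1343611355 ≈ -2.7649e+5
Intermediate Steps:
I(v, a) = 21 + v
X = -3889/1868 (X = -3/2 + (-1087/467)/4 = -3/2 + (-1087*1/467)/4 = -3/2 + (¼)*(-1087/467) = -3/2 - 1087/1868 = -3889/1868 ≈ -2.0819)
D(C) = -3889/1868 + C (D(C) = C - 3889/1868 = -3889/1868 + C)
W = -36277512189/1343611355 (W = -27 + 9/(-2157809 + (-3889/1868 + (21 - 44))) = -27 + 9/(-2157809 + (-3889/1868 - 23)) = -27 + 9/(-2157809 - 46853/1868) = -27 + 9/(-4030834065/1868) = -27 + 9*(-1868/4030834065) = -27 - 5604/1343611355 = -36277512189/1343611355 ≈ -27.000)
R = -36277512189/1343611355 ≈ -27.000
m = 276461 (m = (-2643 + 555565)/2 = (½)*552922 = 276461)
R - m = -36277512189/1343611355 - 1*276461 = -36277512189/1343611355 - 276461 = -371492416326844/1343611355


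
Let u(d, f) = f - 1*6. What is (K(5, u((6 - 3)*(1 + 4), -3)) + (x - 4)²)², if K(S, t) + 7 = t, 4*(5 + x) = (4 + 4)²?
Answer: 1089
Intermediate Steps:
u(d, f) = -6 + f (u(d, f) = f - 6 = -6 + f)
x = 11 (x = -5 + (4 + 4)²/4 = -5 + (¼)*8² = -5 + (¼)*64 = -5 + 16 = 11)
K(S, t) = -7 + t
(K(5, u((6 - 3)*(1 + 4), -3)) + (x - 4)²)² = ((-7 + (-6 - 3)) + (11 - 4)²)² = ((-7 - 9) + 7²)² = (-16 + 49)² = 33² = 1089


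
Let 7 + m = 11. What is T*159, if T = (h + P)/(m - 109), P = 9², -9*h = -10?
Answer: -39167/315 ≈ -124.34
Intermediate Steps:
m = 4 (m = -7 + 11 = 4)
h = 10/9 (h = -⅑*(-10) = 10/9 ≈ 1.1111)
P = 81
T = -739/945 (T = (10/9 + 81)/(4 - 109) = (739/9)/(-105) = (739/9)*(-1/105) = -739/945 ≈ -0.78201)
T*159 = -739/945*159 = -39167/315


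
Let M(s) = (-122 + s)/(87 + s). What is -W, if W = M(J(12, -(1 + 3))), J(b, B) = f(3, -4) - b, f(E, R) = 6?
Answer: 128/81 ≈ 1.5802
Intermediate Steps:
J(b, B) = 6 - b
M(s) = (-122 + s)/(87 + s)
W = -128/81 (W = (-122 + (6 - 1*12))/(87 + (6 - 1*12)) = (-122 + (6 - 12))/(87 + (6 - 12)) = (-122 - 6)/(87 - 6) = -128/81 ≈ -1.5802)
-W = -1*(-128/81) = 128/81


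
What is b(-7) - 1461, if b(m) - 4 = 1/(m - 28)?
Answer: -50996/35 ≈ -1457.0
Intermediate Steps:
b(m) = 4 + 1/(-28 + m) (b(m) = 4 + 1/(m - 28) = 4 + 1/(-28 + m))
b(-7) - 1461 = (-111 + 4*(-7))/(-28 - 7) - 1461 = (-111 - 28)/(-35) - 1461 = -1/35*(-139) - 1461 = 139/35 - 1461 = -50996/35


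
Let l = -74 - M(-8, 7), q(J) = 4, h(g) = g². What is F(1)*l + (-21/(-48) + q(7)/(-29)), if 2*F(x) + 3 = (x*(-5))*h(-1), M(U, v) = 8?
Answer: 152331/464 ≈ 328.30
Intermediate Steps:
F(x) = -3/2 - 5*x/2 (F(x) = -3/2 + ((x*(-5))*(-1)²)/2 = -3/2 + (-5*x*1)/2 = -3/2 + (-5*x)/2 = -3/2 - 5*x/2)
l = -82 (l = -74 - 1*8 = -74 - 8 = -82)
F(1)*l + (-21/(-48) + q(7)/(-29)) = (-3/2 - 5/2*1)*(-82) + (-21/(-48) + 4/(-29)) = (-3/2 - 5/2)*(-82) + (-21*(-1/48) + 4*(-1/29)) = -4*(-82) + (7/16 - 4/29) = 328 + 139/464 = 152331/464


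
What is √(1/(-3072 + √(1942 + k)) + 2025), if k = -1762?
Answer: √(37324794 - 72900*√5)/(6*√(512 - √5)) ≈ 45.000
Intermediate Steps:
√(1/(-3072 + √(1942 + k)) + 2025) = √(1/(-3072 + √(1942 - 1762)) + 2025) = √(1/(-3072 + √180) + 2025) = √(1/(-3072 + 6*√5) + 2025) = √(2025 + 1/(-3072 + 6*√5))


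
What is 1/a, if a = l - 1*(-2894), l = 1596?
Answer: 1/4490 ≈ 0.00022272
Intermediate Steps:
a = 4490 (a = 1596 - 1*(-2894) = 1596 + 2894 = 4490)
1/a = 1/4490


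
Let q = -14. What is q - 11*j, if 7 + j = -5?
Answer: 118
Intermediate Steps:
j = -12 (j = -7 - 5 = -12)
q - 11*j = -14 - 11*(-12) = -14 + 132 = 118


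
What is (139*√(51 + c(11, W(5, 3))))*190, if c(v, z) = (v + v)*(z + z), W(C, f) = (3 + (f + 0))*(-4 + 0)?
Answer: 26410*I*√1005 ≈ 8.3724e+5*I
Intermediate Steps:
W(C, f) = -12 - 4*f (W(C, f) = (3 + f)*(-4) = -12 - 4*f)
c(v, z) = 4*v*z (c(v, z) = (2*v)*(2*z) = 4*v*z)
(139*√(51 + c(11, W(5, 3))))*190 = (139*√(51 + 4*11*(-12 - 4*3)))*190 = (139*√(51 + 4*11*(-12 - 12)))*190 = (139*√(51 + 4*11*(-24)))*190 = (139*√(51 - 1056))*190 = (139*√(-1005))*190 = (139*(I*√1005))*190 = (139*I*√1005)*190 = 26410*I*√1005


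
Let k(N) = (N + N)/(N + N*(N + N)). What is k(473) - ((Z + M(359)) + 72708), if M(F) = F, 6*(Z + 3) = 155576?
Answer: -281240054/2841 ≈ -98993.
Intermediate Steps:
Z = 77779/3 (Z = -3 + (⅙)*155576 = -3 + 77788/3 = 77779/3 ≈ 25926.)
k(N) = 2*N/(N + 2*N²) (k(N) = (2*N)/(N + N*(2*N)) = (2*N)/(N + 2*N²) = 2*N/(N + 2*N²))
k(473) - ((Z + M(359)) + 72708) = 2/(1 + 2*473) - ((77779/3 + 359) + 72708) = 2/(1 + 946) - (78856/3 + 72708) = 2/947 - 1*296980/3 = 2*(1/947) - 296980/3 = 2/947 - 296980/3 = -281240054/2841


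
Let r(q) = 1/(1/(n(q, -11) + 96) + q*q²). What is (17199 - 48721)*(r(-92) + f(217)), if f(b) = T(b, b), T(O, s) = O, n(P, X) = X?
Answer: -452747329323876/66188479 ≈ -6.8403e+6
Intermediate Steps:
f(b) = b
r(q) = 1/(1/85 + q³) (r(q) = 1/(1/(-11 + 96) + q*q²) = 1/(1/85 + q³))
(17199 - 48721)*(r(-92) + f(217)) = (17199 - 48721)*(85/(1 + 85*(-92)³) + 217) = -31522*(85/(1 + 85*(-778688)) + 217) = -31522*(85/(1 - 66188480) + 217) = -31522*(85/(-66188479) + 217) = -31522*(85*(-1/66188479) + 217) = -31522*(-85/66188479 + 217) = -31522*14362899858/66188479 = -452747329323876/66188479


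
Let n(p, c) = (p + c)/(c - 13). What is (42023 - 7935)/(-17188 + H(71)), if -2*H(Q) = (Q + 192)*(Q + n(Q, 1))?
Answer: -68176/51471 ≈ -1.3246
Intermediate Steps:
n(p, c) = (c + p)/(-13 + c)
H(Q) = -(192 + Q)*(-1/12 + 11*Q/12)/2 (H(Q) = -(Q + 192)*(Q + (1 + Q)/(-13 + 1))/2 = -(192 + Q)*(Q + (1 + Q)/(-12))/2 = -(192 + Q)*(Q - (1 + Q)/12)/2 = -(192 + Q)*(Q + (-1/12 - Q/12))/2 = -(192 + Q)*(-1/12 + 11*Q/12)/2)
(42023 - 7935)/(-17188 + H(71)) = (42023 - 7935)/(-17188 + (8 - 2111/24*71 - 11/24*71**2)) = 34088/(-17188 + (8 - 149881/24 - 11/24*5041)) = 34088/(-17188 + (8 - 149881/24 - 55451/24)) = 34088/(-17188 - 17095/2) = 34088/(-51471/2) = 34088*(-2/51471) = -68176/51471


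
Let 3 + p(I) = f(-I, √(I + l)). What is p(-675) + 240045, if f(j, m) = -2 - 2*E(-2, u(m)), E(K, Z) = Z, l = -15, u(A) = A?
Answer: 240040 - 2*I*√690 ≈ 2.4004e+5 - 52.536*I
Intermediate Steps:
f(j, m) = -2 - 2*m
p(I) = -5 - 2*√(-15 + I) (p(I) = -3 + (-2 - 2*√(I - 15)) = -3 + (-2 - 2*√(-15 + I)) = -5 - 2*√(-15 + I))
p(-675) + 240045 = (-5 - 2*√(-15 - 675)) + 240045 = (-5 - 2*I*√690) + 240045 = 240040 - 2*I*√690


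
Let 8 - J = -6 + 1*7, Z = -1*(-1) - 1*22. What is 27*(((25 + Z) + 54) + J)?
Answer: 1755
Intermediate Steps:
Z = -21 (Z = 1 - 22 = -21)
J = 7 (J = 8 - (-6 + 1*7) = 8 - (-6 + 7) = 8 - 1*1 = 8 - 1 = 7)
27*(((25 + Z) + 54) + J) = 27*(((25 - 21) + 54) + 7) = 27*((4 + 54) + 7) = 27*(58 + 7) = 27*65 = 1755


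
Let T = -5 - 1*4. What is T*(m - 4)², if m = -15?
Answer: -3249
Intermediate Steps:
T = -9 (T = -5 - 4 = -9)
T*(m - 4)² = -9*(-15 - 4)² = -9*(-19)² = -9*361 = -3249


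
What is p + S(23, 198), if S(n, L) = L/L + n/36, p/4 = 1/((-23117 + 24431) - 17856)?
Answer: 18071/11028 ≈ 1.6386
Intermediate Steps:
p = -2/8271 (p = 4/((-23117 + 24431) - 17856) = 4/(1314 - 17856) = 4/(-16542) = 4*(-1/16542) = -2/8271 ≈ -0.00024181)
S(n, L) = 1 + n/36 (S(n, L) = 1 + n*(1/36) = 1 + n/36)
p + S(23, 198) = -2/8271 + (1 + (1/36)*23) = -2/8271 + (1 + 23/36) = -2/8271 + 59/36 = 18071/11028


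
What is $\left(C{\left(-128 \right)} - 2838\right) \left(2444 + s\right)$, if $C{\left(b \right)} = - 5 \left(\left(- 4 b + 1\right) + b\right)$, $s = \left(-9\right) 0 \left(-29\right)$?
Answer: $-11640772$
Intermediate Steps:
$s = 0$ ($s = 0 \left(-29\right) = 0$)
$C{\left(b \right)} = -5 + 15 b$ ($C{\left(b \right)} = - 5 \left(\left(1 - 4 b\right) + b\right) = - 5 \left(1 - 3 b\right) = -5 + 15 b$)
$\left(C{\left(-128 \right)} - 2838\right) \left(2444 + s\right) = \left(\left(-5 + 15 \left(-128\right)\right) - 2838\right) \left(2444 + 0\right) = \left(\left(-5 - 1920\right) - 2838\right) 2444 = \left(-1925 - 2838\right) 2444 = \left(-4763\right) 2444 = -11640772$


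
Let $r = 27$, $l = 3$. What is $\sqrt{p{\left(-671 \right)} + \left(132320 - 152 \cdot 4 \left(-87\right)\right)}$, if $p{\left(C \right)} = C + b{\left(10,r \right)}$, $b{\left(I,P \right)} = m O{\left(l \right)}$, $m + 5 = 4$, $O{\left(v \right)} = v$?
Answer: $\sqrt{184542} \approx 429.58$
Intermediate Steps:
$m = -1$ ($m = -5 + 4 = -1$)
$b{\left(I,P \right)} = -3$ ($b{\left(I,P \right)} = \left(-1\right) 3 = -3$)
$p{\left(C \right)} = -3 + C$ ($p{\left(C \right)} = C - 3 = -3 + C$)
$\sqrt{p{\left(-671 \right)} + \left(132320 - 152 \cdot 4 \left(-87\right)\right)} = \sqrt{\left(-3 - 671\right) + \left(132320 - 152 \cdot 4 \left(-87\right)\right)} = \sqrt{-674 + \left(132320 - 152 \left(-348\right)\right)} = \sqrt{-674 + \left(132320 - -52896\right)} = \sqrt{-674 + \left(132320 + 52896\right)} = \sqrt{-674 + 185216} = \sqrt{184542}$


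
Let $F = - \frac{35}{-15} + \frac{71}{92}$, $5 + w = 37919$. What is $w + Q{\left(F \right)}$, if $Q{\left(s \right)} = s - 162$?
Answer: $\frac{10420409}{276} \approx 37755.0$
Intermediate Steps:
$w = 37914$ ($w = -5 + 37919 = 37914$)
$F = \frac{857}{276}$ ($F = \left(-35\right) \left(- \frac{1}{15}\right) + 71 \cdot \frac{1}{92} = \frac{7}{3} + \frac{71}{92} = \frac{857}{276} \approx 3.1051$)
$Q{\left(s \right)} = -162 + s$
$w + Q{\left(F \right)} = 37914 + \left(-162 + \frac{857}{276}\right) = 37914 - \frac{43855}{276} = \frac{10420409}{276}$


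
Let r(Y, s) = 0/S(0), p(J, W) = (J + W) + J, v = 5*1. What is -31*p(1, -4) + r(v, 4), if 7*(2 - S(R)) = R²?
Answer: 62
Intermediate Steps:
S(R) = 2 - R²/7
v = 5
p(J, W) = W + 2*J
r(Y, s) = 0 (r(Y, s) = 0/(2 - ⅐*0²) = 0/(2 - ⅐*0) = 0/(2 + 0) = 0/2 = 0*(½) = 0)
-31*p(1, -4) + r(v, 4) = -31*(-4 + 2*1) + 0 = -31*(-4 + 2) + 0 = -31*(-2) + 0 = 62 + 0 = 62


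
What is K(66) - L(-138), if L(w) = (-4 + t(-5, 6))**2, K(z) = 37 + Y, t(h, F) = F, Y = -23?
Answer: 10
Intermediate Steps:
K(z) = 14 (K(z) = 37 - 23 = 14)
L(w) = 4 (L(w) = (-4 + 6)**2 = 2**2 = 4)
K(66) - L(-138) = 14 - 1*4 = 14 - 4 = 10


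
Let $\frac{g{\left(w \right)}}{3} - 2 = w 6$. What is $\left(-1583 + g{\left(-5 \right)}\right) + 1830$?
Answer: $163$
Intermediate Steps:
$g{\left(w \right)} = 6 + 18 w$ ($g{\left(w \right)} = 6 + 3 w 6 = 6 + 3 \cdot 6 w = 6 + 18 w$)
$\left(-1583 + g{\left(-5 \right)}\right) + 1830 = \left(-1583 + \left(6 + 18 \left(-5\right)\right)\right) + 1830 = \left(-1583 + \left(6 - 90\right)\right) + 1830 = \left(-1583 - 84\right) + 1830 = -1667 + 1830 = 163$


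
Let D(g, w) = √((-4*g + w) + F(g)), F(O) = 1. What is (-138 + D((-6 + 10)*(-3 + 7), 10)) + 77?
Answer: -61 + I*√53 ≈ -61.0 + 7.2801*I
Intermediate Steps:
D(g, w) = √(1 + w - 4*g) (D(g, w) = √((-4*g + w) + 1) = √((w - 4*g) + 1) = √(1 + w - 4*g))
(-138 + D((-6 + 10)*(-3 + 7), 10)) + 77 = (-138 + √(1 + 10 - 4*(-6 + 10)*(-3 + 7))) + 77 = (-138 + √(1 + 10 - 16*4)) + 77 = (-138 + √(1 + 10 - 4*16)) + 77 = (-138 + √(1 + 10 - 64)) + 77 = (-138 + √(-53)) + 77 = (-138 + I*√53) + 77 = -61 + I*√53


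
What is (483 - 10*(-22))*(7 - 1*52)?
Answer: -31635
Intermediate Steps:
(483 - 10*(-22))*(7 - 1*52) = (483 + 220)*(7 - 52) = 703*(-45) = -31635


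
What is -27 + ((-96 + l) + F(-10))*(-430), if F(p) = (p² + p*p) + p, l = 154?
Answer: -106667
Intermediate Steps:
F(p) = p + 2*p² (F(p) = (p² + p²) + p = 2*p² + p = p + 2*p²)
-27 + ((-96 + l) + F(-10))*(-430) = -27 + ((-96 + 154) - 10*(1 + 2*(-10)))*(-430) = -27 + (58 - 10*(1 - 20))*(-430) = -27 + (58 - 10*(-19))*(-430) = -27 + (58 + 190)*(-430) = -27 + 248*(-430) = -27 - 106640 = -106667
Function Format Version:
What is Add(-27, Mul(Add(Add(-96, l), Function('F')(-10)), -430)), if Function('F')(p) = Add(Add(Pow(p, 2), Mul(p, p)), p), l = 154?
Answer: -106667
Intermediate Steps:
Function('F')(p) = Add(p, Mul(2, Pow(p, 2))) (Function('F')(p) = Add(Add(Pow(p, 2), Pow(p, 2)), p) = Add(Mul(2, Pow(p, 2)), p) = Add(p, Mul(2, Pow(p, 2))))
Add(-27, Mul(Add(Add(-96, l), Function('F')(-10)), -430)) = Add(-27, Mul(Add(Add(-96, 154), Mul(-10, Add(1, Mul(2, -10)))), -430)) = Add(-27, Mul(Add(58, Mul(-10, Add(1, -20))), -430)) = Add(-27, Mul(Add(58, Mul(-10, -19)), -430)) = Add(-27, Mul(Add(58, 190), -430)) = Add(-27, Mul(248, -430)) = Add(-27, -106640) = -106667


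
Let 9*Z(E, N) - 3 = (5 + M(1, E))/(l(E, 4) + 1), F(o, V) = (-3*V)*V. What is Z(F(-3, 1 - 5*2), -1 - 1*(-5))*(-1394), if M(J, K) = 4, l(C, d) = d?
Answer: -11152/15 ≈ -743.47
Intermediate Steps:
F(o, V) = -3*V²
Z(E, N) = 8/15 (Z(E, N) = ⅓ + ((5 + 4)/(4 + 1))/9 = ⅓ + (9/5)/9 = ⅓ + (9*(⅕))/9 = ⅓ + (⅑)*(9/5) = ⅓ + ⅕ = 8/15)
Z(F(-3, 1 - 5*2), -1 - 1*(-5))*(-1394) = (8/15)*(-1394) = -11152/15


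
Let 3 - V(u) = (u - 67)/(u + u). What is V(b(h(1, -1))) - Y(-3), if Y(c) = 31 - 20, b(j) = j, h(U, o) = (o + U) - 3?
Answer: -59/3 ≈ -19.667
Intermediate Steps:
h(U, o) = -3 + U + o (h(U, o) = (U + o) - 3 = -3 + U + o)
Y(c) = 11
V(u) = 3 - (-67 + u)/(2*u) (V(u) = 3 - (u - 67)/(u + u) = 3 - (-67 + u)/(2*u))
V(b(h(1, -1))) - Y(-3) = (67 + 5*(-3 + 1 - 1))/(2*(-3 + 1 - 1)) - 1*11 = (½)*(67 + 5*(-3))/(-3) - 11 = (½)*(-⅓)*(67 - 15) - 11 = (½)*(-⅓)*52 - 11 = -26/3 - 11 = -59/3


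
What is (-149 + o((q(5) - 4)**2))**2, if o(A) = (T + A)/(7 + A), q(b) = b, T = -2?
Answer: 1423249/64 ≈ 22238.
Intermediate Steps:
o(A) = (-2 + A)/(7 + A)
(-149 + o((q(5) - 4)**2))**2 = (-149 + (-2 + (5 - 4)**2)/(7 + (5 - 4)**2))**2 = (-149 + (-2 + 1**2)/(7 + 1**2))**2 = (-149 + (-2 + 1)/(7 + 1))**2 = (-149 - 1/8)**2 = (-1193/8)**2 = 1423249/64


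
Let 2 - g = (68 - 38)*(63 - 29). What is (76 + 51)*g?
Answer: -129286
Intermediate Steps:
g = -1018 (g = 2 - (68 - 38)*(63 - 29) = 2 - 30*34 = 2 - 1*1020 = 2 - 1020 = -1018)
(76 + 51)*g = (76 + 51)*(-1018) = 127*(-1018) = -129286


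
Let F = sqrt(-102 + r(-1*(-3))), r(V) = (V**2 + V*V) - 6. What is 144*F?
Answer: 432*I*sqrt(10) ≈ 1366.1*I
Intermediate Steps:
r(V) = -6 + 2*V**2 (r(V) = (V**2 + V**2) - 6 = 2*V**2 - 6 = -6 + 2*V**2)
F = 3*I*sqrt(10) (F = sqrt(-102 + (-6 + 2*(-1*(-3))**2)) = sqrt(-102 + (-6 + 2*3**2)) = sqrt(-102 + (-6 + 2*9)) = sqrt(-102 + (-6 + 18)) = sqrt(-102 + 12) = sqrt(-90) = 3*I*sqrt(10) ≈ 9.4868*I)
144*F = 144*(3*I*sqrt(10)) = 432*I*sqrt(10)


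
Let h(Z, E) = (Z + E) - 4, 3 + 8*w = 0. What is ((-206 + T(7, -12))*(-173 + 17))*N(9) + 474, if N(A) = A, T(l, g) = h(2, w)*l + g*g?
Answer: 221727/2 ≈ 1.1086e+5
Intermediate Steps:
w = -3/8 (w = -3/8 + (⅛)*0 = -3/8 + 0 = -3/8 ≈ -0.37500)
h(Z, E) = -4 + E + Z (h(Z, E) = (E + Z) - 4 = -4 + E + Z)
T(l, g) = g² - 19*l/8 (T(l, g) = (-4 - 3/8 + 2)*l + g*g = -19*l/8 + g² = g² - 19*l/8)
((-206 + T(7, -12))*(-173 + 17))*N(9) + 474 = ((-206 + ((-12)² - 19/8*7))*(-173 + 17))*9 + 474 = ((-206 + (144 - 133/8))*(-156))*9 + 474 = ((-206 + 1019/8)*(-156))*9 + 474 = -629/8*(-156)*9 + 474 = (24531/2)*9 + 474 = 220779/2 + 474 = 221727/2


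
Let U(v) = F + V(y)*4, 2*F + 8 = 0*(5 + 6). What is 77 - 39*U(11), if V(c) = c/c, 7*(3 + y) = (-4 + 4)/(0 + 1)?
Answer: 77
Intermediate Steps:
y = -3 (y = -3 + ((-4 + 4)/(0 + 1))/7 = -3 + (0/1)/7 = -3 + (0*1)/7 = -3 + (1/7)*0 = -3 + 0 = -3)
V(c) = 1
F = -4 (F = -4 + (0*(5 + 6))/2 = -4 + (0*11)/2 = -4 + (1/2)*0 = -4 + 0 = -4)
U(v) = 0 (U(v) = -4 + 1*4 = -4 + 4 = 0)
77 - 39*U(11) = 77 - 39*0 = 77 + 0 = 77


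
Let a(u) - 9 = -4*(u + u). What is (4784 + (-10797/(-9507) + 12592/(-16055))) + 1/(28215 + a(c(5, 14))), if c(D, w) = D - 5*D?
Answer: 6909223146046263/1444129525280 ≈ 4784.4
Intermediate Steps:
c(D, w) = -4*D
a(u) = 9 - 8*u (a(u) = 9 - 4*(u + u) = 9 - 8*u)
(4784 + (-10797/(-9507) + 12592/(-16055))) + 1/(28215 + a(c(5, 14))) = (4784 + (-10797/(-9507) + 12592/(-16055))) + 1/(28215 + (9 - (-32)*5)) = (4784 + (-10797*(-1/9507) + 12592*(-1/16055))) + 1/(28215 + (9 - 8*(-20))) = (4784 + (3599/3169 - 12592/16055)) + 1/(28215 + (9 + 160)) = (4784 + 17877897/50878295) + 1/(28215 + 169) = 243419641177/50878295 + 1/28384 = 6909223146046263/1444129525280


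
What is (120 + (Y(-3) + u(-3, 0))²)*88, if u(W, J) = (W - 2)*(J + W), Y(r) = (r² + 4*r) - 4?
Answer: 16192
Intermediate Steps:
Y(r) = -4 + r² + 4*r
u(W, J) = (-2 + W)*(J + W)
(120 + (Y(-3) + u(-3, 0))²)*88 = (120 + ((-4 + (-3)² + 4*(-3)) + ((-3)² - 2*0 - 2*(-3) + 0*(-3)))²)*88 = (120 + ((-4 + 9 - 12) + (9 + 0 + 6 + 0))²)*88 = (120 + (-7 + 15)²)*88 = (120 + 8²)*88 = (120 + 64)*88 = 184*88 = 16192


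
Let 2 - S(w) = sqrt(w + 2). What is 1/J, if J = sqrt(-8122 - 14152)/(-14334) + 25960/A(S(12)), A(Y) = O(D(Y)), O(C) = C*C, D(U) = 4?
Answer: 333364619610/540884095339499 + 14334*I*sqrt(22274)/540884095339499 ≈ 0.00061633 + 3.9551e-9*I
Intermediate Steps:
O(C) = C**2
S(w) = 2 - sqrt(2 + w) (S(w) = 2 - sqrt(w + 2) = 2 - sqrt(2 + w))
A(Y) = 16 (A(Y) = 4**2 = 16)
J = 3245/2 - I*sqrt(22274)/14334 (J = sqrt(-8122 - 14152)/(-14334) + 25960/16 = sqrt(-22274)*(-1/14334) + 25960*(1/16) = (I*sqrt(22274))*(-1/14334) + 3245/2 = -I*sqrt(22274)/14334 + 3245/2 = 3245/2 - I*sqrt(22274)/14334 ≈ 1622.5 - 0.010412*I)
1/J = 1/(3245/2 - I*sqrt(22274)/14334)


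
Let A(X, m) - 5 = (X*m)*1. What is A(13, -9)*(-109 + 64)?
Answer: 5040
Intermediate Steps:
A(X, m) = 5 + X*m (A(X, m) = 5 + (X*m)*1 = 5 + X*m)
A(13, -9)*(-109 + 64) = (5 + 13*(-9))*(-109 + 64) = (5 - 117)*(-45) = -112*(-45) = 5040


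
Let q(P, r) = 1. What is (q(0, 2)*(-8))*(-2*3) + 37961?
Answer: 38009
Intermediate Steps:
(q(0, 2)*(-8))*(-2*3) + 37961 = (1*(-8))*(-2*3) + 37961 = -8*(-6) + 37961 = 48 + 37961 = 38009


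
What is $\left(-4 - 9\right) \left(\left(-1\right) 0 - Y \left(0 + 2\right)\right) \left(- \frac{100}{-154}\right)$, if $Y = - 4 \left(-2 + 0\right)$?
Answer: $\frac{10400}{77} \approx 135.06$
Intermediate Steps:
$Y = 8$ ($Y = \left(-4\right) \left(-2\right) = 8$)
$\left(-4 - 9\right) \left(\left(-1\right) 0 - Y \left(0 + 2\right)\right) \left(- \frac{100}{-154}\right) = \left(-4 - 9\right) \left(\left(-1\right) 0 - 8 \left(0 + 2\right)\right) \left(- \frac{100}{-154}\right) = - 13 \left(0 - 8 \cdot 2\right) \left(\left(-100\right) \left(- \frac{1}{154}\right)\right) = - 13 \left(0 - 16\right) \frac{50}{77} = \left(-13\right) \left(-16\right) \frac{50}{77} = 208 \cdot \frac{50}{77} = \frac{10400}{77}$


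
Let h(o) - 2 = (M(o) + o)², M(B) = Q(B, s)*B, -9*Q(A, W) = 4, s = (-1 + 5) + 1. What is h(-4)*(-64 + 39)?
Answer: -14050/81 ≈ -173.46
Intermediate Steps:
s = 5 (s = 4 + 1 = 5)
Q(A, W) = -4/9 (Q(A, W) = -⅑*4 = -4/9)
M(B) = -4*B/9
h(o) = 2 + 25*o²/81 (h(o) = 2 + (-4*o/9 + o)² = 2 + (5*o/9)² = 2 + 25*o²/81)
h(-4)*(-64 + 39) = (2 + (25/81)*(-4)²)*(-64 + 39) = (2 + (25/81)*16)*(-25) = (2 + 400/81)*(-25) = (562/81)*(-25) = -14050/81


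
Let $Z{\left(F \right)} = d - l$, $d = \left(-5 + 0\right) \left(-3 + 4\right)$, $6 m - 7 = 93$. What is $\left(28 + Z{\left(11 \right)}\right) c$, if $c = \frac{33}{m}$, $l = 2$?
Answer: $\frac{2079}{50} \approx 41.58$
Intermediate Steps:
$m = \frac{50}{3}$ ($m = \frac{7}{6} + \frac{1}{6} \cdot 93 = \frac{7}{6} + \frac{31}{2} = \frac{50}{3} \approx 16.667$)
$d = -5$ ($d = \left(-5\right) 1 = -5$)
$c = \frac{99}{50}$ ($c = \frac{33}{\frac{50}{3}} = 33 \cdot \frac{3}{50} = \frac{99}{50} \approx 1.98$)
$Z{\left(F \right)} = -7$ ($Z{\left(F \right)} = -5 - 2 = -7$)
$\left(28 + Z{\left(11 \right)}\right) c = \left(28 - 7\right) \frac{99}{50} = 21 \cdot \frac{99}{50} = \frac{2079}{50}$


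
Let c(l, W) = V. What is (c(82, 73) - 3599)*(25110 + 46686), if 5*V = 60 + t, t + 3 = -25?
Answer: -1289671548/5 ≈ -2.5793e+8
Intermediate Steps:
t = -28 (t = -3 - 25 = -28)
V = 32/5 (V = (60 - 28)/5 = (⅕)*32 = 32/5 ≈ 6.4000)
c(l, W) = 32/5
(c(82, 73) - 3599)*(25110 + 46686) = (32/5 - 3599)*(25110 + 46686) = -17963/5*71796 = -1289671548/5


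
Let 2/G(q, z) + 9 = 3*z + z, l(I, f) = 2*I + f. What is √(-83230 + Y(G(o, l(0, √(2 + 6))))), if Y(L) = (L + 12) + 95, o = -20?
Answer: √(748109 - 664984*√2)/√(-9 + 8*√2) ≈ 288.31*I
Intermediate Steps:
l(I, f) = f + 2*I
G(q, z) = 2/(-9 + 4*z) (G(q, z) = 2/(-9 + (3*z + z)) = 2/(-9 + 4*z))
Y(L) = 107 + L (Y(L) = (12 + L) + 95 = 107 + L)
√(-83230 + Y(G(o, l(0, √(2 + 6))))) = √(-83230 + (107 + 2/(-9 + 4*(√(2 + 6) + 2*0)))) = √(-83230 + (107 + 2/(-9 + 4*(√8 + 0)))) = √(-83230 + (107 + 2/(-9 + 4*(2*√2 + 0)))) = √(-83230 + (107 + 2/(-9 + 4*(2*√2)))) = √(-83230 + (107 + 2/(-9 + 8*√2))) = √(-83123 + 2/(-9 + 8*√2))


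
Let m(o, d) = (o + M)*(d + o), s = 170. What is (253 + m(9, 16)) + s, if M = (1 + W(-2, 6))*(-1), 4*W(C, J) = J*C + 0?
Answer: 698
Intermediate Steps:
W(C, J) = C*J/4 (W(C, J) = (J*C + 0)/4 = (C*J + 0)/4 = (C*J)/4 = C*J/4)
M = 2 (M = (1 + (¼)*(-2)*6)*(-1) = (1 - 3)*(-1) = -2*(-1) = 2)
m(o, d) = (2 + o)*(d + o) (m(o, d) = (o + 2)*(d + o) = (2 + o)*(d + o))
(253 + m(9, 16)) + s = (253 + (9² + 2*16 + 2*9 + 16*9)) + 170 = (253 + (81 + 32 + 18 + 144)) + 170 = (253 + 275) + 170 = 528 + 170 = 698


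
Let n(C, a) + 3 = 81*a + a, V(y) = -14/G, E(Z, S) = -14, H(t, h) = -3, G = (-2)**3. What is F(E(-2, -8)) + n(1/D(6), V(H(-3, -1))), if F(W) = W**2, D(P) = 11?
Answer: 673/2 ≈ 336.50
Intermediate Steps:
G = -8
V(y) = 7/4 (V(y) = -14/(-8) = -14*(-1/8) = 7/4)
n(C, a) = -3 + 82*a (n(C, a) = -3 + (81*a + a) = -3 + 82*a)
F(E(-2, -8)) + n(1/D(6), V(H(-3, -1))) = (-14)**2 + (-3 + 82*(7/4)) = 196 + (-3 + 287/2) = 196 + 281/2 = 673/2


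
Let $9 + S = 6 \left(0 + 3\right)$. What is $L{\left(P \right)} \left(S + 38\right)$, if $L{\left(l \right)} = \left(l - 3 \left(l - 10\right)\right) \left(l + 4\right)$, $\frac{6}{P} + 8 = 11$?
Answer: $7332$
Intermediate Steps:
$P = 2$ ($P = \frac{6}{-8 + 11} = \frac{6}{3} = 6 \cdot \frac{1}{3} = 2$)
$S = 9$ ($S = -9 + 6 \left(0 + 3\right) = -9 + 6 \cdot 3 = -9 + 18 = 9$)
$L{\left(l \right)} = \left(4 + l\right) \left(30 - 2 l\right)$ ($L{\left(l \right)} = \left(l - 3 \left(-10 + l\right)\right) \left(4 + l\right) = \left(l - \left(-30 + 3 l\right)\right) \left(4 + l\right) = \left(30 - 2 l\right) \left(4 + l\right) = \left(4 + l\right) \left(30 - 2 l\right)$)
$L{\left(P \right)} \left(S + 38\right) = \left(120 - 2 \cdot 2^{2} + 22 \cdot 2\right) \left(9 + 38\right) = \left(120 - 8 + 44\right) 47 = 156 \cdot 47 = 7332$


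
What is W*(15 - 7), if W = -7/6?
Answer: -28/3 ≈ -9.3333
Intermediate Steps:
W = -7/6 (W = -7*1/6 = -7/6 ≈ -1.1667)
W*(15 - 7) = -7*(15 - 7)/6 = -7/6*8 = -28/3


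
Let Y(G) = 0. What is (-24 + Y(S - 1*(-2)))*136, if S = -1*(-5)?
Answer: -3264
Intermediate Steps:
S = 5
(-24 + Y(S - 1*(-2)))*136 = (-24 + 0)*136 = -24*136 = -3264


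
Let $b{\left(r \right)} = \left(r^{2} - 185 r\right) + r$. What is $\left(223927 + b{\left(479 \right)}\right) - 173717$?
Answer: $191515$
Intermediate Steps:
$b{\left(r \right)} = r^{2} - 184 r$
$\left(223927 + b{\left(479 \right)}\right) - 173717 = \left(223927 + 479 \left(-184 + 479\right)\right) - 173717 = \left(223927 + 479 \cdot 295\right) - 173717 = \left(223927 + 141305\right) - 173717 = 365232 - 173717 = 191515$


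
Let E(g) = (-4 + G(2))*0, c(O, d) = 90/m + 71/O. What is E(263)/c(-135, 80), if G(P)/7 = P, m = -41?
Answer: 0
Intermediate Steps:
G(P) = 7*P
c(O, d) = -90/41 + 71/O (c(O, d) = 90/(-41) + 71/O = 90*(-1/41) + 71/O = -90/41 + 71/O)
E(g) = 0 (E(g) = (-4 + 7*2)*0 = (-4 + 14)*0 = 10*0 = 0)
E(263)/c(-135, 80) = 0/(-90/41 + 71/(-135)) = 0/(-90/41 + 71*(-1/135)) = 0/(-90/41 - 71/135) = 0/(-15061/5535) = 0*(-5535/15061) = 0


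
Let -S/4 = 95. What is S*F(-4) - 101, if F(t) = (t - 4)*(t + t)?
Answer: -24421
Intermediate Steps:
S = -380 (S = -4*95 = -380)
F(t) = 2*t*(-4 + t) (F(t) = (-4 + t)*(2*t) = 2*t*(-4 + t))
S*F(-4) - 101 = -760*(-4)*(-4 - 4) - 101 = -760*(-4)*(-8) - 101 = -380*64 - 101 = -24320 - 101 = -24421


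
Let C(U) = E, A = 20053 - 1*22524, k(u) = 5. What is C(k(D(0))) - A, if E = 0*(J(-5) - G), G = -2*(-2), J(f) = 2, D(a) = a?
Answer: 2471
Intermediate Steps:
G = 4
E = 0 (E = 0*(2 - 1*4) = 0*(2 - 4) = 0*(-2) = 0)
A = -2471 (A = 20053 - 22524 = -2471)
C(U) = 0
C(k(D(0))) - A = 0 - 1*(-2471) = 0 + 2471 = 2471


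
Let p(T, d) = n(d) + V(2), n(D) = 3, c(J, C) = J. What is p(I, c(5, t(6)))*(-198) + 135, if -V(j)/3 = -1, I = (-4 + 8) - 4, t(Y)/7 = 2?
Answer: -1053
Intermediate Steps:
t(Y) = 14 (t(Y) = 7*2 = 14)
I = 0 (I = 4 - 4 = 0)
V(j) = 3 (V(j) = -3*(-1) = 3)
p(T, d) = 6 (p(T, d) = 3 + 3 = 6)
p(I, c(5, t(6)))*(-198) + 135 = 6*(-198) + 135 = -1188 + 135 = -1053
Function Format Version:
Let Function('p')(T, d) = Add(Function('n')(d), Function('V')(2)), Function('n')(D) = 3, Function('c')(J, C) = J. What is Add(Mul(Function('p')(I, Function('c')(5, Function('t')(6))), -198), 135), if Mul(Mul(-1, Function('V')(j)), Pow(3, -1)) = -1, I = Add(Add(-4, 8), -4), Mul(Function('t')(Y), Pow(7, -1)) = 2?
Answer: -1053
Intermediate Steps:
Function('t')(Y) = 14 (Function('t')(Y) = Mul(7, 2) = 14)
I = 0 (I = Add(4, -4) = 0)
Function('V')(j) = 3 (Function('V')(j) = Mul(-3, -1) = 3)
Function('p')(T, d) = 6 (Function('p')(T, d) = Add(3, 3) = 6)
Add(Mul(Function('p')(I, Function('c')(5, Function('t')(6))), -198), 135) = Add(Mul(6, -198), 135) = Add(-1188, 135) = -1053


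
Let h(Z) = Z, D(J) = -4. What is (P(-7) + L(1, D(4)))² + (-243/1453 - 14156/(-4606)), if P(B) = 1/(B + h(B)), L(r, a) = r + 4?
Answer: 364032271/13385036 ≈ 27.197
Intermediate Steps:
L(r, a) = 4 + r
P(B) = 1/(2*B) (P(B) = 1/(B + B) = 1/(2*B))
(P(-7) + L(1, D(4)))² + (-243/1453 - 14156/(-4606)) = ((½)/(-7) + (4 + 1))² + (-243/1453 - 14156/(-4606)) = ((½)*(-⅐) + 5)² + (-243*1/1453 - 14156*(-1/4606)) = (-1/14 + 5)² + (-243/1453 + 7078/2303) = (69/14)² + 9724705/3346259 = 4761/196 + 9724705/3346259 = 364032271/13385036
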